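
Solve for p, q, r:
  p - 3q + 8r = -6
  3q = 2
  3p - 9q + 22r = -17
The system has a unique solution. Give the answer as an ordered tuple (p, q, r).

(0, 2/3, -1/2)

Form the augmented matrix and row-reduce:
  [ 1  -3   8  |   -6 ]
  [ 0   3   0  |    2 ]
  [ 3  -9  22  |  -17 ]
ρ3 -> ρ3 − 3·ρ1
  [ 1  -3   8  |  -6 ]
  [ 0   3   0  |   2 ]
  [ 0   0  -2  |   1 ]
ρ2 -> 1/3·ρ2
  [ 1  -3   8  |   -6 ]
  [ 0   1   0  |  2/3 ]
  [ 0   0  -2  |    1 ]
ρ3 -> -1/2·ρ3
  [ 1  -3  8  |    -6 ]
  [ 0   1  0  |   2/3 ]
  [ 0   0  1  |  -1/2 ]
ρ1 -> ρ1 − 8·ρ3
  [ 1  -3  0  |    -2 ]
  [ 0   1  0  |   2/3 ]
  [ 0   0  1  |  -1/2 ]
ρ1 -> ρ1 + 3·ρ2
  [ 1  0  0  |     0 ]
  [ 0  1  0  |   2/3 ]
  [ 0  0  1  |  -1/2 ]
Reading off the last column: p = 0, q = 2/3, r = -1/2.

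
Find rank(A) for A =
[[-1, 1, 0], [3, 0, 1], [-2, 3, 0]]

ρ1 := -1·ρ1
  [  1  -1  0 ]
  [  3   0  1 ]
  [ -2   3  0 ]
ρ2 := ρ2 − 3·ρ1
  [  1  -1  0 ]
  [  0   3  1 ]
  [ -2   3  0 ]
ρ3 := ρ3 + 2·ρ1
  [ 1  -1  0 ]
  [ 0   3  1 ]
  [ 0   1  0 ]
ρ2 := 1/3·ρ2
  [ 1  -1    0 ]
  [ 0   1  1/3 ]
  [ 0   1    0 ]
ρ3 := ρ3 − ρ2
  [ 1  -1     0 ]
  [ 0   1   1/3 ]
  [ 0   0  -1/3 ]
ρ3 := -3·ρ3
  [ 1  -1    0 ]
  [ 0   1  1/3 ]
  [ 0   0    1 ]
ρ2 := ρ2 − 1/3·ρ3
  [ 1  -1  0 ]
  [ 0   1  0 ]
  [ 0   0  1 ]
ρ1 := ρ1 + ρ2
  [ 1  0  0 ]
  [ 0  1  0 ]
  [ 0  0  1 ]
The reduced form has 3 nonzero rows.

rank = 3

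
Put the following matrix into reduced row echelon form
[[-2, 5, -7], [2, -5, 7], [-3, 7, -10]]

[[1, 0, 1], [0, 1, -1], [0, 0, 0]]

R1 -> -1/2·R1
  [  1  -5/2  7/2 ]
  [  2    -5    7 ]
  [ -3     7  -10 ]
R2 -> R2 − 2·R1
  [  1  -5/2  7/2 ]
  [  0     0    0 ]
  [ -3     7  -10 ]
R3 -> R3 + 3·R1
  [ 1  -5/2  7/2 ]
  [ 0     0    0 ]
  [ 0  -1/2  1/2 ]
R2 ↔ R3
  [ 1  -5/2  7/2 ]
  [ 0  -1/2  1/2 ]
  [ 0     0    0 ]
R2 -> -2·R2
  [ 1  -5/2  7/2 ]
  [ 0     1   -1 ]
  [ 0     0    0 ]
R1 -> R1 + 5/2·R2
  [ 1  0   1 ]
  [ 0  1  -1 ]
  [ 0  0   0 ]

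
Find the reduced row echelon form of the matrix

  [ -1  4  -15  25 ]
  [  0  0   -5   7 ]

Multiply R1 by -1.
  [ 1  -4  15  -25 ]
  [ 0   0  -5    7 ]
Multiply R2 by -1/5.
  [ 1  -4  15   -25 ]
  [ 0   0   1  -7/5 ]
Subtract 15 times R2 from R1.
  [ 1  -4  0    -4 ]
  [ 0   0  1  -7/5 ]

[[1, -4, 0, -4], [0, 0, 1, -7/5]]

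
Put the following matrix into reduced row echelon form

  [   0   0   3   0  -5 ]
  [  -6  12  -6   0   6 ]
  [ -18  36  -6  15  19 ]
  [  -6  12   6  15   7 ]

[[1, -2, 0, 0, 2/3], [0, 0, 1, 0, -5/3], [0, 0, 0, 1, 7/5], [0, 0, 0, 0, 0]]

r1 <-> r2
r1 ← -1/6·r1
r3 ← r3 + 18·r1
r4 ← r4 + 6·r1
r2 ← 1/3·r2
r3 ← r3 − 12·r2
r4 ← r4 − 12·r2
r3 ← 1/15·r3
r4 ← r4 − 15·r3
r1 ← r1 − r2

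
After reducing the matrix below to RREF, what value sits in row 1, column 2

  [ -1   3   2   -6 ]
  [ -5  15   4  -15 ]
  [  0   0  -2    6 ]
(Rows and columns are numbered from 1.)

-3

r1 ← -1·r1
  [  1  -3  -2    6 ]
  [ -5  15   4  -15 ]
  [  0   0  -2    6 ]
r2 ← r2 + 5·r1
  [ 1  -3  -2   6 ]
  [ 0   0  -6  15 ]
  [ 0   0  -2   6 ]
r2 ← -1/6·r2
  [ 1  -3  -2     6 ]
  [ 0   0   1  -5/2 ]
  [ 0   0  -2     6 ]
r3 ← r3 + 2·r2
  [ 1  -3  -2     6 ]
  [ 0   0   1  -5/2 ]
  [ 0   0   0     1 ]
r2 ← r2 + 5/2·r3
  [ 1  -3  -2  6 ]
  [ 0   0   1  0 ]
  [ 0   0   0  1 ]
r1 ← r1 − 6·r3
  [ 1  -3  -2  0 ]
  [ 0   0   1  0 ]
  [ 0   0   0  1 ]
r1 ← r1 + 2·r2
  [ 1  -3  0  0 ]
  [ 0   0  1  0 ]
  [ 0   0  0  1 ]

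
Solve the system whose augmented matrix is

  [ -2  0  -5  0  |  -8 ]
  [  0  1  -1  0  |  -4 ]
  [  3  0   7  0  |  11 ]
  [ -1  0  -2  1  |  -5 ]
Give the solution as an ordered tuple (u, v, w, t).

ρ1 := -1/2·ρ1
  [  1  0  5/2  0  |   4 ]
  [  0  1   -1  0  |  -4 ]
  [  3  0    7  0  |  11 ]
  [ -1  0   -2  1  |  -5 ]
ρ3 := ρ3 − 3·ρ1
  [  1  0   5/2  0  |   4 ]
  [  0  1    -1  0  |  -4 ]
  [  0  0  -1/2  0  |  -1 ]
  [ -1  0    -2  1  |  -5 ]
ρ4 := ρ4 + ρ1
  [ 1  0   5/2  0  |   4 ]
  [ 0  1    -1  0  |  -4 ]
  [ 0  0  -1/2  0  |  -1 ]
  [ 0  0   1/2  1  |  -1 ]
ρ3 := -2·ρ3
  [ 1  0  5/2  0  |   4 ]
  [ 0  1   -1  0  |  -4 ]
  [ 0  0    1  0  |   2 ]
  [ 0  0  1/2  1  |  -1 ]
ρ4 := ρ4 − 1/2·ρ3
  [ 1  0  5/2  0  |   4 ]
  [ 0  1   -1  0  |  -4 ]
  [ 0  0    1  0  |   2 ]
  [ 0  0    0  1  |  -2 ]
ρ2 := ρ2 + ρ3
  [ 1  0  5/2  0  |   4 ]
  [ 0  1    0  0  |  -2 ]
  [ 0  0    1  0  |   2 ]
  [ 0  0    0  1  |  -2 ]
ρ1 := ρ1 − 5/2·ρ3
  [ 1  0  0  0  |  -1 ]
  [ 0  1  0  0  |  -2 ]
  [ 0  0  1  0  |   2 ]
  [ 0  0  0  1  |  -2 ]
Reading off the last column: u = -1, v = -2, w = 2, t = -2.

(-1, -2, 2, -2)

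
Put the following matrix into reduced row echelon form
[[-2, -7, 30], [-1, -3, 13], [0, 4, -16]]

r1 := -1/2·r1
  [  1  7/2  -15 ]
  [ -1   -3   13 ]
  [  0    4  -16 ]
r2 := r2 + r1
  [ 1  7/2  -15 ]
  [ 0  1/2   -2 ]
  [ 0    4  -16 ]
r2 := 2·r2
  [ 1  7/2  -15 ]
  [ 0    1   -4 ]
  [ 0    4  -16 ]
r3 := r3 − 4·r2
  [ 1  7/2  -15 ]
  [ 0    1   -4 ]
  [ 0    0    0 ]
r1 := r1 − 7/2·r2
  [ 1  0  -1 ]
  [ 0  1  -4 ]
  [ 0  0   0 ]

[[1, 0, -1], [0, 1, -4], [0, 0, 0]]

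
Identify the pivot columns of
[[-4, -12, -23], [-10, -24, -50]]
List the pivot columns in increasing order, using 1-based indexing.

R1 ← -1/4·R1
  [   1    3  23/4 ]
  [ -10  -24   -50 ]
R2 ← R2 + 10·R1
  [ 1  3  23/4 ]
  [ 0  6  15/2 ]
R2 ← 1/6·R2
  [ 1  3  23/4 ]
  [ 0  1   5/4 ]
R1 ← R1 − 3·R2
  [ 1  0    2 ]
  [ 0  1  5/4 ]
Pivot columns are the columns containing a leading 1.

1, 2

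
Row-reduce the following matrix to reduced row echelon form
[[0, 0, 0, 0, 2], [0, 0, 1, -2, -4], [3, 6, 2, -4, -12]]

[[1, 2, 0, 0, 0], [0, 0, 1, -2, 0], [0, 0, 0, 0, 1]]

R1 <=> R3
  [ 3  6  2  -4  -12 ]
  [ 0  0  1  -2   -4 ]
  [ 0  0  0   0    2 ]
R1 → 1/3·R1
  [ 1  2  2/3  -4/3  -4 ]
  [ 0  0    1    -2  -4 ]
  [ 0  0    0     0   2 ]
R3 → 1/2·R3
  [ 1  2  2/3  -4/3  -4 ]
  [ 0  0    1    -2  -4 ]
  [ 0  0    0     0   1 ]
R2 → R2 + 4·R3
  [ 1  2  2/3  -4/3  -4 ]
  [ 0  0    1    -2   0 ]
  [ 0  0    0     0   1 ]
R1 → R1 + 4·R3
  [ 1  2  2/3  -4/3  0 ]
  [ 0  0    1    -2  0 ]
  [ 0  0    0     0  1 ]
R1 → R1 − 2/3·R2
  [ 1  2  0   0  0 ]
  [ 0  0  1  -2  0 ]
  [ 0  0  0   0  1 ]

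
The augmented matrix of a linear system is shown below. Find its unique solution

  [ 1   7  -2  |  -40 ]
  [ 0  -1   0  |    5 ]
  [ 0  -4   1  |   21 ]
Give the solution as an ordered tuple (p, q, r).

(-3, -5, 1)

R2 → -1·R2
  [ 1   7  -2  |  -40 ]
  [ 0   1   0  |   -5 ]
  [ 0  -4   1  |   21 ]
R3 → R3 + 4·R2
  [ 1  7  -2  |  -40 ]
  [ 0  1   0  |   -5 ]
  [ 0  0   1  |    1 ]
R1 → R1 + 2·R3
  [ 1  7  0  |  -38 ]
  [ 0  1  0  |   -5 ]
  [ 0  0  1  |    1 ]
R1 → R1 − 7·R2
  [ 1  0  0  |  -3 ]
  [ 0  1  0  |  -5 ]
  [ 0  0  1  |   1 ]
Reading off the last column: p = -3, q = -5, r = 1.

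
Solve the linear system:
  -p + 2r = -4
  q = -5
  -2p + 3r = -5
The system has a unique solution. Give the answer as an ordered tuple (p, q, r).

Form the augmented matrix and row-reduce:
  [ -1  0  2  |  -4 ]
  [  0  1  0  |  -5 ]
  [ -2  0  3  |  -5 ]
R1 -> -1·R1
  [  1  0  -2  |   4 ]
  [  0  1   0  |  -5 ]
  [ -2  0   3  |  -5 ]
R3 -> R3 + 2·R1
  [ 1  0  -2  |   4 ]
  [ 0  1   0  |  -5 ]
  [ 0  0  -1  |   3 ]
R3 -> -1·R3
  [ 1  0  -2  |   4 ]
  [ 0  1   0  |  -5 ]
  [ 0  0   1  |  -3 ]
R1 -> R1 + 2·R3
  [ 1  0  0  |  -2 ]
  [ 0  1  0  |  -5 ]
  [ 0  0  1  |  -3 ]
Reading off the last column: p = -2, q = -5, r = -3.

(-2, -5, -3)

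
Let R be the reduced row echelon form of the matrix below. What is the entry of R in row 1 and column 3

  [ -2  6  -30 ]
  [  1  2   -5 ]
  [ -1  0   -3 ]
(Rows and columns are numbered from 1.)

R1 -> -1/2·R1
  [  1  -3  15 ]
  [  1   2  -5 ]
  [ -1   0  -3 ]
R2 -> R2 − R1
  [  1  -3   15 ]
  [  0   5  -20 ]
  [ -1   0   -3 ]
R3 -> R3 + R1
  [ 1  -3   15 ]
  [ 0   5  -20 ]
  [ 0  -3   12 ]
R2 -> 1/5·R2
  [ 1  -3  15 ]
  [ 0   1  -4 ]
  [ 0  -3  12 ]
R3 -> R3 + 3·R2
  [ 1  -3  15 ]
  [ 0   1  -4 ]
  [ 0   0   0 ]
R1 -> R1 + 3·R2
  [ 1  0   3 ]
  [ 0  1  -4 ]
  [ 0  0   0 ]

3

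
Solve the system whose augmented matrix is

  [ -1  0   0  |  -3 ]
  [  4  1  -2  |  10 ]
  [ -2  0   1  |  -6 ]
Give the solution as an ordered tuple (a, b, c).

Multiply ρ1 by -1.
  [  1  0   0  |   3 ]
  [  4  1  -2  |  10 ]
  [ -2  0   1  |  -6 ]
Subtract 4 times ρ1 from ρ2.
  [  1  0   0  |   3 ]
  [  0  1  -2  |  -2 ]
  [ -2  0   1  |  -6 ]
Add 2 times ρ1 to ρ3.
  [ 1  0   0  |   3 ]
  [ 0  1  -2  |  -2 ]
  [ 0  0   1  |   0 ]
Add 2 times ρ3 to ρ2.
  [ 1  0  0  |   3 ]
  [ 0  1  0  |  -2 ]
  [ 0  0  1  |   0 ]
Reading off the last column: a = 3, b = -2, c = 0.

(3, -2, 0)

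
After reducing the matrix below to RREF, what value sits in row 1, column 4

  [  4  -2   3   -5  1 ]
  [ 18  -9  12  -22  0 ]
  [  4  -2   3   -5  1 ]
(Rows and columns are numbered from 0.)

3

R1 -> 1/4·R1
  [  1  -1/2  3/4  -5/4  1/4 ]
  [ 18    -9   12   -22    0 ]
  [  4    -2    3    -5    1 ]
R2 -> R2 − 18·R1
  [ 1  -1/2   3/4  -5/4   1/4 ]
  [ 0     0  -3/2   1/2  -9/2 ]
  [ 4    -2     3    -5     1 ]
R3 -> R3 − 4·R1
  [ 1  -1/2   3/4  -5/4   1/4 ]
  [ 0     0  -3/2   1/2  -9/2 ]
  [ 0     0     0     0     0 ]
R2 -> -2/3·R2
  [ 1  -1/2  3/4  -5/4  1/4 ]
  [ 0     0    1  -1/3    3 ]
  [ 0     0    0     0    0 ]
R1 -> R1 − 3/4·R2
  [ 1  -1/2  0    -1  -2 ]
  [ 0     0  1  -1/3   3 ]
  [ 0     0  0     0   0 ]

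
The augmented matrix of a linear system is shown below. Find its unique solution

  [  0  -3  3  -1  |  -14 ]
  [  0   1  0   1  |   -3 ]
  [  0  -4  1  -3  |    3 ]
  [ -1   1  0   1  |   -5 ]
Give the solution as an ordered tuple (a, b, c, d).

R1 <=> R4
  [ -1   1  0   1  |   -5 ]
  [  0   1  0   1  |   -3 ]
  [  0  -4  1  -3  |    3 ]
  [  0  -3  3  -1  |  -14 ]
R1 -> -1·R1
  [ 1  -1  0  -1  |    5 ]
  [ 0   1  0   1  |   -3 ]
  [ 0  -4  1  -3  |    3 ]
  [ 0  -3  3  -1  |  -14 ]
R3 -> R3 + 4·R2
  [ 1  -1  0  -1  |    5 ]
  [ 0   1  0   1  |   -3 ]
  [ 0   0  1   1  |   -9 ]
  [ 0  -3  3  -1  |  -14 ]
R4 -> R4 + 3·R2
  [ 1  -1  0  -1  |    5 ]
  [ 0   1  0   1  |   -3 ]
  [ 0   0  1   1  |   -9 ]
  [ 0   0  3   2  |  -23 ]
R4 -> R4 − 3·R3
  [ 1  -1  0  -1  |   5 ]
  [ 0   1  0   1  |  -3 ]
  [ 0   0  1   1  |  -9 ]
  [ 0   0  0  -1  |   4 ]
R4 -> -1·R4
  [ 1  -1  0  -1  |   5 ]
  [ 0   1  0   1  |  -3 ]
  [ 0   0  1   1  |  -9 ]
  [ 0   0  0   1  |  -4 ]
R3 -> R3 − R4
  [ 1  -1  0  -1  |   5 ]
  [ 0   1  0   1  |  -3 ]
  [ 0   0  1   0  |  -5 ]
  [ 0   0  0   1  |  -4 ]
R2 -> R2 − R4
  [ 1  -1  0  -1  |   5 ]
  [ 0   1  0   0  |   1 ]
  [ 0   0  1   0  |  -5 ]
  [ 0   0  0   1  |  -4 ]
R1 -> R1 + R4
  [ 1  -1  0  0  |   1 ]
  [ 0   1  0  0  |   1 ]
  [ 0   0  1  0  |  -5 ]
  [ 0   0  0  1  |  -4 ]
R1 -> R1 + R2
  [ 1  0  0  0  |   2 ]
  [ 0  1  0  0  |   1 ]
  [ 0  0  1  0  |  -5 ]
  [ 0  0  0  1  |  -4 ]
Reading off the last column: a = 2, b = 1, c = -5, d = -4.

(2, 1, -5, -4)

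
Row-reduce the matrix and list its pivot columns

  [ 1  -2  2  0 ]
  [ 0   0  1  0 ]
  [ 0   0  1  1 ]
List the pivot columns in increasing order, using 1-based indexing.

1, 3, 4

r3 → r3 − r2
r1 → r1 − 2·r2
Pivot columns are the columns containing a leading 1.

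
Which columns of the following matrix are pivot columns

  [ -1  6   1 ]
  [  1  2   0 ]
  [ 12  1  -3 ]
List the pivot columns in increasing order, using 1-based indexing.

1, 2, 3

ρ1 := -1·ρ1
  [  1  -6  -1 ]
  [  1   2   0 ]
  [ 12   1  -3 ]
ρ2 := ρ2 − ρ1
  [  1  -6  -1 ]
  [  0   8   1 ]
  [ 12   1  -3 ]
ρ3 := ρ3 − 12·ρ1
  [ 1  -6  -1 ]
  [ 0   8   1 ]
  [ 0  73   9 ]
ρ2 := 1/8·ρ2
  [ 1  -6   -1 ]
  [ 0   1  1/8 ]
  [ 0  73    9 ]
ρ3 := ρ3 − 73·ρ2
  [ 1  -6    -1 ]
  [ 0   1   1/8 ]
  [ 0   0  -1/8 ]
ρ3 := -8·ρ3
  [ 1  -6   -1 ]
  [ 0   1  1/8 ]
  [ 0   0    1 ]
ρ2 := ρ2 − 1/8·ρ3
  [ 1  -6  -1 ]
  [ 0   1   0 ]
  [ 0   0   1 ]
ρ1 := ρ1 + ρ3
  [ 1  -6  0 ]
  [ 0   1  0 ]
  [ 0   0  1 ]
ρ1 := ρ1 + 6·ρ2
  [ 1  0  0 ]
  [ 0  1  0 ]
  [ 0  0  1 ]
Pivot columns are the columns containing a leading 1.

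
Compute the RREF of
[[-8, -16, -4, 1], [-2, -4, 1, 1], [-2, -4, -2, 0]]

[[1, 2, 0, 0], [0, 0, 1, 0], [0, 0, 0, 1]]

r1 ← -1/8·r1
r2 ← r2 + 2·r1
r3 ← r3 + 2·r1
r2 ← 1/2·r2
r3 ← r3 + r2
r3 ← 8·r3
r2 ← r2 − 3/8·r3
r1 ← r1 + 1/8·r3
r1 ← r1 − 1/2·r2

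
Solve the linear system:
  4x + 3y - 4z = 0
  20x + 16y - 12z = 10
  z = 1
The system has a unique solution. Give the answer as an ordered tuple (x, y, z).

Form the augmented matrix and row-reduce:
  [  4   3   -4  |   0 ]
  [ 20  16  -12  |  10 ]
  [  0   0    1  |   1 ]
R1 ← 1/4·R1
  [  1  3/4   -1  |   0 ]
  [ 20   16  -12  |  10 ]
  [  0    0    1  |   1 ]
R2 ← R2 − 20·R1
  [ 1  3/4  -1  |   0 ]
  [ 0    1   8  |  10 ]
  [ 0    0   1  |   1 ]
R2 ← R2 − 8·R3
  [ 1  3/4  -1  |  0 ]
  [ 0    1   0  |  2 ]
  [ 0    0   1  |  1 ]
R1 ← R1 + R3
  [ 1  3/4  0  |  1 ]
  [ 0    1  0  |  2 ]
  [ 0    0  1  |  1 ]
R1 ← R1 − 3/4·R2
  [ 1  0  0  |  -1/2 ]
  [ 0  1  0  |     2 ]
  [ 0  0  1  |     1 ]
Reading off the last column: x = -1/2, y = 2, z = 1.

(-1/2, 2, 1)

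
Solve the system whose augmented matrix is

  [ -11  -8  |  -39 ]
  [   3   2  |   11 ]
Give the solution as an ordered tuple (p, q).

r1 ← -1/11·r1
r2 ← r2 − 3·r1
r2 ← -11/2·r2
r1 ← r1 − 8/11·r2
Reading off the last column: p = 5, q = -2.

(5, -2)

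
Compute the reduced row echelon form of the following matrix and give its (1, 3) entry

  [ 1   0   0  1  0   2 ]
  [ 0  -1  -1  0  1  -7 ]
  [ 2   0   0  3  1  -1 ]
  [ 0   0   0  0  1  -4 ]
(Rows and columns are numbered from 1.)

R3 := R3 − 2·R1
  [ 1   0   0  1  0   2 ]
  [ 0  -1  -1  0  1  -7 ]
  [ 0   0   0  1  1  -5 ]
  [ 0   0   0  0  1  -4 ]
R2 := -1·R2
  [ 1  0  0  1   0   2 ]
  [ 0  1  1  0  -1   7 ]
  [ 0  0  0  1   1  -5 ]
  [ 0  0  0  0   1  -4 ]
R3 := R3 − R4
  [ 1  0  0  1   0   2 ]
  [ 0  1  1  0  -1   7 ]
  [ 0  0  0  1   0  -1 ]
  [ 0  0  0  0   1  -4 ]
R2 := R2 + R4
  [ 1  0  0  1  0   2 ]
  [ 0  1  1  0  0   3 ]
  [ 0  0  0  1  0  -1 ]
  [ 0  0  0  0  1  -4 ]
R1 := R1 − R3
  [ 1  0  0  0  0   3 ]
  [ 0  1  1  0  0   3 ]
  [ 0  0  0  1  0  -1 ]
  [ 0  0  0  0  1  -4 ]

0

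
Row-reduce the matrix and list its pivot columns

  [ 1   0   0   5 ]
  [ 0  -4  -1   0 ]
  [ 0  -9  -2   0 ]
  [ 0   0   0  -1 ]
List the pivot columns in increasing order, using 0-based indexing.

0, 1, 2, 3

Multiply r2 by -1/4.
  [ 1   0    0   5 ]
  [ 0   1  1/4   0 ]
  [ 0  -9   -2   0 ]
  [ 0   0    0  -1 ]
Add 9 times r2 to r3.
  [ 1  0    0   5 ]
  [ 0  1  1/4   0 ]
  [ 0  0  1/4   0 ]
  [ 0  0    0  -1 ]
Multiply r3 by 4.
  [ 1  0    0   5 ]
  [ 0  1  1/4   0 ]
  [ 0  0    1   0 ]
  [ 0  0    0  -1 ]
Multiply r4 by -1.
  [ 1  0    0  5 ]
  [ 0  1  1/4  0 ]
  [ 0  0    1  0 ]
  [ 0  0    0  1 ]
Subtract 5 times r4 from r1.
  [ 1  0    0  0 ]
  [ 0  1  1/4  0 ]
  [ 0  0    1  0 ]
  [ 0  0    0  1 ]
Subtract 1/4 times r3 from r2.
  [ 1  0  0  0 ]
  [ 0  1  0  0 ]
  [ 0  0  1  0 ]
  [ 0  0  0  1 ]
Pivot columns are the columns containing a leading 1.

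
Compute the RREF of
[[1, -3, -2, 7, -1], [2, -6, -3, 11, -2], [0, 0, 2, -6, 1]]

R2 := R2 − 2·R1
  [ 1  -3  -2   7  -1 ]
  [ 0   0   1  -3   0 ]
  [ 0   0   2  -6   1 ]
R3 := R3 − 2·R2
  [ 1  -3  -2   7  -1 ]
  [ 0   0   1  -3   0 ]
  [ 0   0   0   0   1 ]
R1 := R1 + R3
  [ 1  -3  -2   7  0 ]
  [ 0   0   1  -3  0 ]
  [ 0   0   0   0  1 ]
R1 := R1 + 2·R2
  [ 1  -3  0   1  0 ]
  [ 0   0  1  -3  0 ]
  [ 0   0  0   0  1 ]

[[1, -3, 0, 1, 0], [0, 0, 1, -3, 0], [0, 0, 0, 0, 1]]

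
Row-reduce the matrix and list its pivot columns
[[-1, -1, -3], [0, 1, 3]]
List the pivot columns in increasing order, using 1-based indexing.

Multiply R1 by -1.
  [ 1  1  3 ]
  [ 0  1  3 ]
Subtract R2 from R1.
  [ 1  0  0 ]
  [ 0  1  3 ]
Pivot columns are the columns containing a leading 1.

1, 2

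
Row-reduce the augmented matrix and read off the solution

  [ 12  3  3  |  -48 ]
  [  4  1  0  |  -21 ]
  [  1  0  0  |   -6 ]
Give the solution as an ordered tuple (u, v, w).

(-6, 3, 5)

R1 -> 1/12·R1
  [ 1  1/4  1/4  |   -4 ]
  [ 4    1    0  |  -21 ]
  [ 1    0    0  |   -6 ]
R2 -> R2 − 4·R1
  [ 1  1/4  1/4  |  -4 ]
  [ 0    0   -1  |  -5 ]
  [ 1    0    0  |  -6 ]
R3 -> R3 − R1
  [ 1   1/4   1/4  |  -4 ]
  [ 0     0    -1  |  -5 ]
  [ 0  -1/4  -1/4  |  -2 ]
R2 <-> R3
  [ 1   1/4   1/4  |  -4 ]
  [ 0  -1/4  -1/4  |  -2 ]
  [ 0     0    -1  |  -5 ]
R2 -> -4·R2
  [ 1  1/4  1/4  |  -4 ]
  [ 0    1    1  |   8 ]
  [ 0    0   -1  |  -5 ]
R3 -> -1·R3
  [ 1  1/4  1/4  |  -4 ]
  [ 0    1    1  |   8 ]
  [ 0    0    1  |   5 ]
R2 -> R2 − R3
  [ 1  1/4  1/4  |  -4 ]
  [ 0    1    0  |   3 ]
  [ 0    0    1  |   5 ]
R1 -> R1 − 1/4·R3
  [ 1  1/4  0  |  -21/4 ]
  [ 0    1  0  |      3 ]
  [ 0    0  1  |      5 ]
R1 -> R1 − 1/4·R2
  [ 1  0  0  |  -6 ]
  [ 0  1  0  |   3 ]
  [ 0  0  1  |   5 ]
Reading off the last column: u = -6, v = 3, w = 5.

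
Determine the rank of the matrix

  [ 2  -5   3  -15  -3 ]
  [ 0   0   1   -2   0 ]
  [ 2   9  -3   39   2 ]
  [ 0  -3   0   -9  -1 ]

rank = 4

R1 := 1/2·R1
R3 := R3 − 2·R1
R2 <=> R3
R2 := 1/14·R2
R4 := R4 + 3·R2
R4 := R4 + 9/7·R3
R4 := 14·R4
R2 := R2 − 5/14·R4
R1 := R1 + 3/2·R4
R2 := R2 + 3/7·R3
R1 := R1 − 3/2·R3
R1 := R1 + 5/2·R2
The reduced form has 4 nonzero rows.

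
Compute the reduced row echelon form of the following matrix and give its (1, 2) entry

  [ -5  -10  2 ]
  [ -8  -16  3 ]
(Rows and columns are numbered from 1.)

R1 → -1/5·R1
  [  1    2  -2/5 ]
  [ -8  -16     3 ]
R2 → R2 + 8·R1
  [ 1  2  -2/5 ]
  [ 0  0  -1/5 ]
R2 → -5·R2
  [ 1  2  -2/5 ]
  [ 0  0     1 ]
R1 → R1 + 2/5·R2
  [ 1  2  0 ]
  [ 0  0  1 ]

2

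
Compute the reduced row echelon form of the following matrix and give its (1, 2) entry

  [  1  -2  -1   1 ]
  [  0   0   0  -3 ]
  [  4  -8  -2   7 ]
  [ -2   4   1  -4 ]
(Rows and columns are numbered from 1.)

R3 := R3 − 4·R1
  [  1  -2  -1   1 ]
  [  0   0   0  -3 ]
  [  0   0   2   3 ]
  [ -2   4   1  -4 ]
R4 := R4 + 2·R1
  [ 1  -2  -1   1 ]
  [ 0   0   0  -3 ]
  [ 0   0   2   3 ]
  [ 0   0  -1  -2 ]
R2 ↔ R3
  [ 1  -2  -1   1 ]
  [ 0   0   2   3 ]
  [ 0   0   0  -3 ]
  [ 0   0  -1  -2 ]
R2 := 1/2·R2
  [ 1  -2  -1    1 ]
  [ 0   0   1  3/2 ]
  [ 0   0   0   -3 ]
  [ 0   0  -1   -2 ]
R4 := R4 + R2
  [ 1  -2  -1     1 ]
  [ 0   0   1   3/2 ]
  [ 0   0   0    -3 ]
  [ 0   0   0  -1/2 ]
R3 := -1/3·R3
  [ 1  -2  -1     1 ]
  [ 0   0   1   3/2 ]
  [ 0   0   0     1 ]
  [ 0   0   0  -1/2 ]
R4 := R4 + 1/2·R3
  [ 1  -2  -1    1 ]
  [ 0   0   1  3/2 ]
  [ 0   0   0    1 ]
  [ 0   0   0    0 ]
R2 := R2 − 3/2·R3
  [ 1  -2  -1  1 ]
  [ 0   0   1  0 ]
  [ 0   0   0  1 ]
  [ 0   0   0  0 ]
R1 := R1 − R3
  [ 1  -2  -1  0 ]
  [ 0   0   1  0 ]
  [ 0   0   0  1 ]
  [ 0   0   0  0 ]
R1 := R1 + R2
  [ 1  -2  0  0 ]
  [ 0   0  1  0 ]
  [ 0   0  0  1 ]
  [ 0   0  0  0 ]

-2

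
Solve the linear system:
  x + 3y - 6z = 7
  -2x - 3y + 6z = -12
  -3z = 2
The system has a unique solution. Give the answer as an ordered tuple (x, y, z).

(5, -2/3, -2/3)

Form the augmented matrix and row-reduce:
  [  1   3  -6  |    7 ]
  [ -2  -3   6  |  -12 ]
  [  0   0  -3  |    2 ]
R2 -> R2 + 2·R1
  [ 1  3  -6  |  7 ]
  [ 0  3  -6  |  2 ]
  [ 0  0  -3  |  2 ]
R2 -> 1/3·R2
  [ 1  3  -6  |    7 ]
  [ 0  1  -2  |  2/3 ]
  [ 0  0  -3  |    2 ]
R3 -> -1/3·R3
  [ 1  3  -6  |     7 ]
  [ 0  1  -2  |   2/3 ]
  [ 0  0   1  |  -2/3 ]
R2 -> R2 + 2·R3
  [ 1  3  -6  |     7 ]
  [ 0  1   0  |  -2/3 ]
  [ 0  0   1  |  -2/3 ]
R1 -> R1 + 6·R3
  [ 1  3  0  |     3 ]
  [ 0  1  0  |  -2/3 ]
  [ 0  0  1  |  -2/3 ]
R1 -> R1 − 3·R2
  [ 1  0  0  |     5 ]
  [ 0  1  0  |  -2/3 ]
  [ 0  0  1  |  -2/3 ]
Reading off the last column: x = 5, y = -2/3, z = -2/3.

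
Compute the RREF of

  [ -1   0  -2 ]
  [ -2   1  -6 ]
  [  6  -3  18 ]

Multiply ρ1 by -1.
  [  1   0   2 ]
  [ -2   1  -6 ]
  [  6  -3  18 ]
Add 2 times ρ1 to ρ2.
  [ 1   0   2 ]
  [ 0   1  -2 ]
  [ 6  -3  18 ]
Subtract 6 times ρ1 from ρ3.
  [ 1   0   2 ]
  [ 0   1  -2 ]
  [ 0  -3   6 ]
Add 3 times ρ2 to ρ3.
  [ 1  0   2 ]
  [ 0  1  -2 ]
  [ 0  0   0 ]

[[1, 0, 2], [0, 1, -2], [0, 0, 0]]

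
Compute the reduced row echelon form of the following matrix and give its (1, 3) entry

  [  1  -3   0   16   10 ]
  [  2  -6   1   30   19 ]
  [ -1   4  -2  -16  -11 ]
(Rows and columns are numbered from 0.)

-4

R2 := R2 − 2·R1
  [  1  -3   0   16   10 ]
  [  0   0   1   -2   -1 ]
  [ -1   4  -2  -16  -11 ]
R3 := R3 + R1
  [ 1  -3   0  16  10 ]
  [ 0   0   1  -2  -1 ]
  [ 0   1  -2   0  -1 ]
R2 ↔ R3
  [ 1  -3   0  16  10 ]
  [ 0   1  -2   0  -1 ]
  [ 0   0   1  -2  -1 ]
R2 := R2 + 2·R3
  [ 1  -3  0  16  10 ]
  [ 0   1  0  -4  -3 ]
  [ 0   0  1  -2  -1 ]
R1 := R1 + 3·R2
  [ 1  0  0   4   1 ]
  [ 0  1  0  -4  -3 ]
  [ 0  0  1  -2  -1 ]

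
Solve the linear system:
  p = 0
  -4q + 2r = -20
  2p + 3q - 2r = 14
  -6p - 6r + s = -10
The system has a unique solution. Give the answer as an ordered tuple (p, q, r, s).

Form the augmented matrix and row-reduce:
  [  1   0   0  0  |    0 ]
  [  0  -4   2  0  |  -20 ]
  [  2   3  -2  0  |   14 ]
  [ -6   0  -6  1  |  -10 ]
r3 ← r3 − 2·r1
r4 ← r4 + 6·r1
r2 ← -1/4·r2
r3 ← r3 − 3·r2
r3 ← -2·r3
r4 ← r4 + 6·r3
r2 ← r2 + 1/2·r3
Reading off the last column: p = 0, q = 6, r = 2, s = 2.

(0, 6, 2, 2)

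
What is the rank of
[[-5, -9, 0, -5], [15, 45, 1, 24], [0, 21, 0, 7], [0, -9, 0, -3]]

Multiply ρ1 by -1/5.
  [  1  9/5  0   1 ]
  [ 15   45  1  24 ]
  [  0   21  0   7 ]
  [  0   -9  0  -3 ]
Subtract 15 times ρ1 from ρ2.
  [ 1  9/5  0   1 ]
  [ 0   18  1   9 ]
  [ 0   21  0   7 ]
  [ 0   -9  0  -3 ]
Multiply ρ2 by 1/18.
  [ 1  9/5     0    1 ]
  [ 0    1  1/18  1/2 ]
  [ 0   21     0    7 ]
  [ 0   -9     0   -3 ]
Subtract 21 times ρ2 from ρ3.
  [ 1  9/5     0     1 ]
  [ 0    1  1/18   1/2 ]
  [ 0    0  -7/6  -7/2 ]
  [ 0   -9     0    -3 ]
Add 9 times ρ2 to ρ4.
  [ 1  9/5     0     1 ]
  [ 0    1  1/18   1/2 ]
  [ 0    0  -7/6  -7/2 ]
  [ 0    0   1/2   3/2 ]
Multiply ρ3 by -6/7.
  [ 1  9/5     0    1 ]
  [ 0    1  1/18  1/2 ]
  [ 0    0     1    3 ]
  [ 0    0   1/2  3/2 ]
Subtract 1/2 times ρ3 from ρ4.
  [ 1  9/5     0    1 ]
  [ 0    1  1/18  1/2 ]
  [ 0    0     1    3 ]
  [ 0    0     0    0 ]
Subtract 1/18 times ρ3 from ρ2.
  [ 1  9/5  0    1 ]
  [ 0    1  0  1/3 ]
  [ 0    0  1    3 ]
  [ 0    0  0    0 ]
Subtract 9/5 times ρ2 from ρ1.
  [ 1  0  0  2/5 ]
  [ 0  1  0  1/3 ]
  [ 0  0  1    3 ]
  [ 0  0  0    0 ]
The reduced form has 3 nonzero rows.

rank = 3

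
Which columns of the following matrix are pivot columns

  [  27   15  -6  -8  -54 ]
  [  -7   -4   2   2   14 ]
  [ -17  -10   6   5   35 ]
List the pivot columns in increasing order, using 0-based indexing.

Multiply R1 by 1/27.
Add 7 times R1 to R2.
Add 17 times R1 to R3.
Multiply R2 by -9.
Add 5/9 times R2 to R3.
Multiply R3 by 3.
Subtract 2/3 times R3 from R2.
Add 8/27 times R3 to R1.
Subtract 5/9 times R2 from R1.
Pivot columns are the columns containing a leading 1.

0, 1, 3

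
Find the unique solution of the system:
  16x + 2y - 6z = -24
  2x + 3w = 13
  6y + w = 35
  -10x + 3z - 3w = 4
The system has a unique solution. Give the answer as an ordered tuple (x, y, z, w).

Form the augmented matrix and row-reduce:
  [  16  2  -6   0  |  -24 ]
  [   2  0   0   3  |   13 ]
  [   0  6   0   1  |   35 ]
  [ -10  0   3  -3  |    4 ]
r1 ← 1/16·r1
r2 ← r2 − 2·r1
r4 ← r4 + 10·r1
r2 ← -4·r2
r3 ← r3 − 6·r2
r4 ← r4 − 5/4·r2
r3 ← 1/18·r3
r4 ← r4 − 3·r3
r4 ← -6·r4
r3 ← r3 − 73/18·r4
r2 ← r2 + 12·r4
r2 ← r2 + 3·r3
r1 ← r1 + 3/8·r3
r1 ← r1 − 1/8·r2
Reading off the last column: x = -1, y = 5, z = 3, w = 5.

(-1, 5, 3, 5)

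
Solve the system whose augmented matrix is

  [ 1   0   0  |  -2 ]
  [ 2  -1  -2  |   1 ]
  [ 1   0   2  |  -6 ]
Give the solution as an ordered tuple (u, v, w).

Subtract 2 times ρ1 from ρ2.
  [ 1   0   0  |  -2 ]
  [ 0  -1  -2  |   5 ]
  [ 1   0   2  |  -6 ]
Subtract ρ1 from ρ3.
  [ 1   0   0  |  -2 ]
  [ 0  -1  -2  |   5 ]
  [ 0   0   2  |  -4 ]
Multiply ρ2 by -1.
  [ 1  0  0  |  -2 ]
  [ 0  1  2  |  -5 ]
  [ 0  0  2  |  -4 ]
Multiply ρ3 by 1/2.
  [ 1  0  0  |  -2 ]
  [ 0  1  2  |  -5 ]
  [ 0  0  1  |  -2 ]
Subtract 2 times ρ3 from ρ2.
  [ 1  0  0  |  -2 ]
  [ 0  1  0  |  -1 ]
  [ 0  0  1  |  -2 ]
Reading off the last column: u = -2, v = -1, w = -2.

(-2, -1, -2)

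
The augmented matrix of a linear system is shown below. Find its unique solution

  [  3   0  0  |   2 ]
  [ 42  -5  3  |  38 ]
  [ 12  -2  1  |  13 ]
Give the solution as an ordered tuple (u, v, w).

(2/3, -5, -5)

R1 → 1/3·R1
  [  1   0  0  |  2/3 ]
  [ 42  -5  3  |   38 ]
  [ 12  -2  1  |   13 ]
R2 → R2 − 42·R1
  [  1   0  0  |  2/3 ]
  [  0  -5  3  |   10 ]
  [ 12  -2  1  |   13 ]
R3 → R3 − 12·R1
  [ 1   0  0  |  2/3 ]
  [ 0  -5  3  |   10 ]
  [ 0  -2  1  |    5 ]
R2 → -1/5·R2
  [ 1   0     0  |  2/3 ]
  [ 0   1  -3/5  |   -2 ]
  [ 0  -2     1  |    5 ]
R3 → R3 + 2·R2
  [ 1  0     0  |  2/3 ]
  [ 0  1  -3/5  |   -2 ]
  [ 0  0  -1/5  |    1 ]
R3 → -5·R3
  [ 1  0     0  |  2/3 ]
  [ 0  1  -3/5  |   -2 ]
  [ 0  0     1  |   -5 ]
R2 → R2 + 3/5·R3
  [ 1  0  0  |  2/3 ]
  [ 0  1  0  |   -5 ]
  [ 0  0  1  |   -5 ]
Reading off the last column: u = 2/3, v = -5, w = -5.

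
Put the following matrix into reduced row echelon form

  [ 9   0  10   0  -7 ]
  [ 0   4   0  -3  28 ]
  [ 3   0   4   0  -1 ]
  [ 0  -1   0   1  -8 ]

R1 → 1/9·R1
R3 → R3 − 3·R1
R2 → 1/4·R2
R4 → R4 + R2
R3 → 3/2·R3
R4 → 4·R4
R2 → R2 + 3/4·R4
R1 → R1 − 10/9·R3

[[1, 0, 0, 0, -3], [0, 1, 0, 0, 4], [0, 0, 1, 0, 2], [0, 0, 0, 1, -4]]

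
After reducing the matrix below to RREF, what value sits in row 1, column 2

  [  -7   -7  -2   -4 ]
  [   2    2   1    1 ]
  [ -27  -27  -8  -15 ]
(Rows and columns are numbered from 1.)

1

Multiply R1 by -1/7.
Subtract 2 times R1 from R2.
Add 27 times R1 to R3.
Multiply R2 by 7/3.
Add 2/7 times R2 to R3.
Multiply R3 by 3.
Add 1/3 times R3 to R2.
Subtract 4/7 times R3 from R1.
Subtract 2/7 times R2 from R1.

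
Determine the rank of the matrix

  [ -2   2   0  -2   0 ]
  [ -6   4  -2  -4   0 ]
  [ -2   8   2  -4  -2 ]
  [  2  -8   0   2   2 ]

rank = 4

r1 ← -1/2·r1
  [  1  -1   0   1   0 ]
  [ -6   4  -2  -4   0 ]
  [ -2   8   2  -4  -2 ]
  [  2  -8   0   2   2 ]
r2 ← r2 + 6·r1
  [  1  -1   0   1   0 ]
  [  0  -2  -2   2   0 ]
  [ -2   8   2  -4  -2 ]
  [  2  -8   0   2   2 ]
r3 ← r3 + 2·r1
  [ 1  -1   0   1   0 ]
  [ 0  -2  -2   2   0 ]
  [ 0   6   2  -2  -2 ]
  [ 2  -8   0   2   2 ]
r4 ← r4 − 2·r1
  [ 1  -1   0   1   0 ]
  [ 0  -2  -2   2   0 ]
  [ 0   6   2  -2  -2 ]
  [ 0  -6   0   0   2 ]
r2 ← -1/2·r2
  [ 1  -1  0   1   0 ]
  [ 0   1  1  -1   0 ]
  [ 0   6  2  -2  -2 ]
  [ 0  -6  0   0   2 ]
r3 ← r3 − 6·r2
  [ 1  -1   0   1   0 ]
  [ 0   1   1  -1   0 ]
  [ 0   0  -4   4  -2 ]
  [ 0  -6   0   0   2 ]
r4 ← r4 + 6·r2
  [ 1  -1   0   1   0 ]
  [ 0   1   1  -1   0 ]
  [ 0   0  -4   4  -2 ]
  [ 0   0   6  -6   2 ]
r3 ← -1/4·r3
  [ 1  -1  0   1    0 ]
  [ 0   1  1  -1    0 ]
  [ 0   0  1  -1  1/2 ]
  [ 0   0  6  -6    2 ]
r4 ← r4 − 6·r3
  [ 1  -1  0   1    0 ]
  [ 0   1  1  -1    0 ]
  [ 0   0  1  -1  1/2 ]
  [ 0   0  0   0   -1 ]
r4 ← -1·r4
  [ 1  -1  0   1    0 ]
  [ 0   1  1  -1    0 ]
  [ 0   0  1  -1  1/2 ]
  [ 0   0  0   0    1 ]
r3 ← r3 − 1/2·r4
  [ 1  -1  0   1  0 ]
  [ 0   1  1  -1  0 ]
  [ 0   0  1  -1  0 ]
  [ 0   0  0   0  1 ]
r2 ← r2 − r3
  [ 1  -1  0   1  0 ]
  [ 0   1  0   0  0 ]
  [ 0   0  1  -1  0 ]
  [ 0   0  0   0  1 ]
r1 ← r1 + r2
  [ 1  0  0   1  0 ]
  [ 0  1  0   0  0 ]
  [ 0  0  1  -1  0 ]
  [ 0  0  0   0  1 ]
The reduced form has 4 nonzero rows.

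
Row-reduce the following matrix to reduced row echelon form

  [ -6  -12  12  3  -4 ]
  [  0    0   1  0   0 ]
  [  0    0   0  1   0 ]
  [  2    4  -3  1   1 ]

r1 ← -1/6·r1
r4 ← r4 − 2·r1
r4 ← r4 − r2
r4 ← r4 − 2·r3
r4 ← -3·r4
r1 ← r1 − 2/3·r4
r1 ← r1 + 1/2·r3
r1 ← r1 + 2·r2

[[1, 2, 0, 0, 0], [0, 0, 1, 0, 0], [0, 0, 0, 1, 0], [0, 0, 0, 0, 1]]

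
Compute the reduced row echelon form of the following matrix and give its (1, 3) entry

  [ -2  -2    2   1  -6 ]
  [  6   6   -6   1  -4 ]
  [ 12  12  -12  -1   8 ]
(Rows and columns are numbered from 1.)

-1

R1 ← -1/2·R1
  [  1   1   -1  -1/2   3 ]
  [  6   6   -6     1  -4 ]
  [ 12  12  -12    -1   8 ]
R2 ← R2 − 6·R1
  [  1   1   -1  -1/2    3 ]
  [  0   0    0     4  -22 ]
  [ 12  12  -12    -1    8 ]
R3 ← R3 − 12·R1
  [ 1  1  -1  -1/2    3 ]
  [ 0  0   0     4  -22 ]
  [ 0  0   0     5  -28 ]
R2 ← 1/4·R2
  [ 1  1  -1  -1/2      3 ]
  [ 0  0   0     1  -11/2 ]
  [ 0  0   0     5    -28 ]
R3 ← R3 − 5·R2
  [ 1  1  -1  -1/2      3 ]
  [ 0  0   0     1  -11/2 ]
  [ 0  0   0     0   -1/2 ]
R3 ← -2·R3
  [ 1  1  -1  -1/2      3 ]
  [ 0  0   0     1  -11/2 ]
  [ 0  0   0     0      1 ]
R2 ← R2 + 11/2·R3
  [ 1  1  -1  -1/2  3 ]
  [ 0  0   0     1  0 ]
  [ 0  0   0     0  1 ]
R1 ← R1 − 3·R3
  [ 1  1  -1  -1/2  0 ]
  [ 0  0   0     1  0 ]
  [ 0  0   0     0  1 ]
R1 ← R1 + 1/2·R2
  [ 1  1  -1  0  0 ]
  [ 0  0   0  1  0 ]
  [ 0  0   0  0  1 ]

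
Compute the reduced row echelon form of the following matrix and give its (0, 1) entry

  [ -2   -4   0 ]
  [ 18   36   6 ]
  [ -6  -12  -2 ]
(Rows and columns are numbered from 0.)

2

R1 → -1/2·R1
  [  1    2   0 ]
  [ 18   36   6 ]
  [ -6  -12  -2 ]
R2 → R2 − 18·R1
  [  1    2   0 ]
  [  0    0   6 ]
  [ -6  -12  -2 ]
R3 → R3 + 6·R1
  [ 1  2   0 ]
  [ 0  0   6 ]
  [ 0  0  -2 ]
R2 → 1/6·R2
  [ 1  2   0 ]
  [ 0  0   1 ]
  [ 0  0  -2 ]
R3 → R3 + 2·R2
  [ 1  2  0 ]
  [ 0  0  1 ]
  [ 0  0  0 ]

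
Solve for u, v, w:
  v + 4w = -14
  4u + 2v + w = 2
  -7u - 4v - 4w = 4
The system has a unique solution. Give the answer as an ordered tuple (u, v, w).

Form the augmented matrix and row-reduce:
  [  0   1   4  |  -14 ]
  [  4   2   1  |    2 ]
  [ -7  -4  -4  |    4 ]
R1 <=> R2
  [  4   2   1  |    2 ]
  [  0   1   4  |  -14 ]
  [ -7  -4  -4  |    4 ]
R1 ← 1/4·R1
  [  1  1/2  1/4  |  1/2 ]
  [  0    1    4  |  -14 ]
  [ -7   -4   -4  |    4 ]
R3 ← R3 + 7·R1
  [ 1   1/2   1/4  |   1/2 ]
  [ 0     1     4  |   -14 ]
  [ 0  -1/2  -9/4  |  15/2 ]
R3 ← R3 + 1/2·R2
  [ 1  1/2   1/4  |  1/2 ]
  [ 0    1     4  |  -14 ]
  [ 0    0  -1/4  |  1/2 ]
R3 ← -4·R3
  [ 1  1/2  1/4  |  1/2 ]
  [ 0    1    4  |  -14 ]
  [ 0    0    1  |   -2 ]
R2 ← R2 − 4·R3
  [ 1  1/2  1/4  |  1/2 ]
  [ 0    1    0  |   -6 ]
  [ 0    0    1  |   -2 ]
R1 ← R1 − 1/4·R3
  [ 1  1/2  0  |   1 ]
  [ 0    1  0  |  -6 ]
  [ 0    0  1  |  -2 ]
R1 ← R1 − 1/2·R2
  [ 1  0  0  |   4 ]
  [ 0  1  0  |  -6 ]
  [ 0  0  1  |  -2 ]
Reading off the last column: u = 4, v = -6, w = -2.

(4, -6, -2)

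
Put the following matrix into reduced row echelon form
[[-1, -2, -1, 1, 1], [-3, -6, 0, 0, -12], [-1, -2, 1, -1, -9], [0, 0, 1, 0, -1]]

Multiply R1 by -1.
Add 3 times R1 to R2.
Add R1 to R3.
Multiply R2 by 1/3.
Subtract 2 times R2 from R3.
Subtract R2 from R4.
Swap R3 and R4.
Add R3 to R2.
Add R3 to R1.
Subtract R2 from R1.

[[1, 2, 0, 0, 4], [0, 0, 1, 0, -1], [0, 0, 0, 1, 4], [0, 0, 0, 0, 0]]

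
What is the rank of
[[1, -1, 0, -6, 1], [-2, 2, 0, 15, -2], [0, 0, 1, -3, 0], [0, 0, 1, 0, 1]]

R2 -> R2 + 2·R1
  [ 1  -1  0  -6  1 ]
  [ 0   0  0   3  0 ]
  [ 0   0  1  -3  0 ]
  [ 0   0  1   0  1 ]
R2 <-> R3
  [ 1  -1  0  -6  1 ]
  [ 0   0  1  -3  0 ]
  [ 0   0  0   3  0 ]
  [ 0   0  1   0  1 ]
R4 -> R4 − R2
  [ 1  -1  0  -6  1 ]
  [ 0   0  1  -3  0 ]
  [ 0   0  0   3  0 ]
  [ 0   0  0   3  1 ]
R3 -> 1/3·R3
  [ 1  -1  0  -6  1 ]
  [ 0   0  1  -3  0 ]
  [ 0   0  0   1  0 ]
  [ 0   0  0   3  1 ]
R4 -> R4 − 3·R3
  [ 1  -1  0  -6  1 ]
  [ 0   0  1  -3  0 ]
  [ 0   0  0   1  0 ]
  [ 0   0  0   0  1 ]
R1 -> R1 − R4
  [ 1  -1  0  -6  0 ]
  [ 0   0  1  -3  0 ]
  [ 0   0  0   1  0 ]
  [ 0   0  0   0  1 ]
R2 -> R2 + 3·R3
  [ 1  -1  0  -6  0 ]
  [ 0   0  1   0  0 ]
  [ 0   0  0   1  0 ]
  [ 0   0  0   0  1 ]
R1 -> R1 + 6·R3
  [ 1  -1  0  0  0 ]
  [ 0   0  1  0  0 ]
  [ 0   0  0  1  0 ]
  [ 0   0  0  0  1 ]
The reduced form has 4 nonzero rows.

rank = 4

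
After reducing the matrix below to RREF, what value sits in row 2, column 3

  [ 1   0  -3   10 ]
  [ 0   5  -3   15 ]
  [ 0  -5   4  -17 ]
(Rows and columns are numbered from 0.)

R2 → 1/5·R2
R3 → R3 + 5·R2
R2 → R2 + 3/5·R3
R1 → R1 + 3·R3

-2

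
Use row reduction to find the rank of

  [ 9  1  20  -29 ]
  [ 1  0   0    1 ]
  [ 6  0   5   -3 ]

ρ1 := 1/9·ρ1
  [ 1  1/9  20/9  -29/9 ]
  [ 1    0     0      1 ]
  [ 6    0     5     -3 ]
ρ2 := ρ2 − ρ1
  [ 1   1/9   20/9  -29/9 ]
  [ 0  -1/9  -20/9   38/9 ]
  [ 6     0      5     -3 ]
ρ3 := ρ3 − 6·ρ1
  [ 1   1/9   20/9  -29/9 ]
  [ 0  -1/9  -20/9   38/9 ]
  [ 0  -2/3  -25/3   49/3 ]
ρ2 := -9·ρ2
  [ 1   1/9   20/9  -29/9 ]
  [ 0     1     20    -38 ]
  [ 0  -2/3  -25/3   49/3 ]
ρ3 := ρ3 + 2/3·ρ2
  [ 1  1/9  20/9  -29/9 ]
  [ 0    1    20    -38 ]
  [ 0    0     5     -9 ]
ρ3 := 1/5·ρ3
  [ 1  1/9  20/9  -29/9 ]
  [ 0    1    20    -38 ]
  [ 0    0     1   -9/5 ]
ρ2 := ρ2 − 20·ρ3
  [ 1  1/9  20/9  -29/9 ]
  [ 0    1     0     -2 ]
  [ 0    0     1   -9/5 ]
ρ1 := ρ1 − 20/9·ρ3
  [ 1  1/9  0   7/9 ]
  [ 0    1  0    -2 ]
  [ 0    0  1  -9/5 ]
ρ1 := ρ1 − 1/9·ρ2
  [ 1  0  0     1 ]
  [ 0  1  0    -2 ]
  [ 0  0  1  -9/5 ]
The reduced form has 3 nonzero rows.

rank = 3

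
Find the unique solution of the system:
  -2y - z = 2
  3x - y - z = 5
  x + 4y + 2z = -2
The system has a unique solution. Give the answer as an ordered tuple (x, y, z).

Form the augmented matrix and row-reduce:
  [ 0  -2  -1  |   2 ]
  [ 3  -1  -1  |   5 ]
  [ 1   4   2  |  -2 ]
Swap R1 and R2.
  [ 3  -1  -1  |   5 ]
  [ 0  -2  -1  |   2 ]
  [ 1   4   2  |  -2 ]
Multiply R1 by 1/3.
  [ 1  -1/3  -1/3  |  5/3 ]
  [ 0    -2    -1  |    2 ]
  [ 1     4     2  |   -2 ]
Subtract R1 from R3.
  [ 1  -1/3  -1/3  |    5/3 ]
  [ 0    -2    -1  |      2 ]
  [ 0  13/3   7/3  |  -11/3 ]
Multiply R2 by -1/2.
  [ 1  -1/3  -1/3  |    5/3 ]
  [ 0     1   1/2  |     -1 ]
  [ 0  13/3   7/3  |  -11/3 ]
Subtract 13/3 times R2 from R3.
  [ 1  -1/3  -1/3  |  5/3 ]
  [ 0     1   1/2  |   -1 ]
  [ 0     0   1/6  |  2/3 ]
Multiply R3 by 6.
  [ 1  -1/3  -1/3  |  5/3 ]
  [ 0     1   1/2  |   -1 ]
  [ 0     0     1  |    4 ]
Subtract 1/2 times R3 from R2.
  [ 1  -1/3  -1/3  |  5/3 ]
  [ 0     1     0  |   -3 ]
  [ 0     0     1  |    4 ]
Add 1/3 times R3 to R1.
  [ 1  -1/3  0  |   3 ]
  [ 0     1  0  |  -3 ]
  [ 0     0  1  |   4 ]
Add 1/3 times R2 to R1.
  [ 1  0  0  |   2 ]
  [ 0  1  0  |  -3 ]
  [ 0  0  1  |   4 ]
Reading off the last column: x = 2, y = -3, z = 4.

(2, -3, 4)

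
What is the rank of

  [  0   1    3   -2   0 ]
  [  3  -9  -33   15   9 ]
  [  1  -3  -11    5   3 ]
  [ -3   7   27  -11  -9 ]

rank = 2

Swap R1 and R2.
  [  3  -9  -33   15   9 ]
  [  0   1    3   -2   0 ]
  [  1  -3  -11    5   3 ]
  [ -3   7   27  -11  -9 ]
Multiply R1 by 1/3.
  [  1  -3  -11    5   3 ]
  [  0   1    3   -2   0 ]
  [  1  -3  -11    5   3 ]
  [ -3   7   27  -11  -9 ]
Subtract R1 from R3.
  [  1  -3  -11    5   3 ]
  [  0   1    3   -2   0 ]
  [  0   0    0    0   0 ]
  [ -3   7   27  -11  -9 ]
Add 3 times R1 to R4.
  [ 1  -3  -11   5  3 ]
  [ 0   1    3  -2  0 ]
  [ 0   0    0   0  0 ]
  [ 0  -2   -6   4  0 ]
Add 2 times R2 to R4.
  [ 1  -3  -11   5  3 ]
  [ 0   1    3  -2  0 ]
  [ 0   0    0   0  0 ]
  [ 0   0    0   0  0 ]
Add 3 times R2 to R1.
  [ 1  0  -2  -1  3 ]
  [ 0  1   3  -2  0 ]
  [ 0  0   0   0  0 ]
  [ 0  0   0   0  0 ]
The reduced form has 2 nonzero rows.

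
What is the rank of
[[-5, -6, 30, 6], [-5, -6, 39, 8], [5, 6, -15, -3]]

rank = 3

ρ1 ← -1/5·ρ1
  [  1  6/5   -6  -6/5 ]
  [ -5   -6   39     8 ]
  [  5    6  -15    -3 ]
ρ2 ← ρ2 + 5·ρ1
  [ 1  6/5   -6  -6/5 ]
  [ 0    0    9     2 ]
  [ 5    6  -15    -3 ]
ρ3 ← ρ3 − 5·ρ1
  [ 1  6/5  -6  -6/5 ]
  [ 0    0   9     2 ]
  [ 0    0  15     3 ]
ρ2 ← 1/9·ρ2
  [ 1  6/5  -6  -6/5 ]
  [ 0    0   1   2/9 ]
  [ 0    0  15     3 ]
ρ3 ← ρ3 − 15·ρ2
  [ 1  6/5  -6  -6/5 ]
  [ 0    0   1   2/9 ]
  [ 0    0   0  -1/3 ]
ρ3 ← -3·ρ3
  [ 1  6/5  -6  -6/5 ]
  [ 0    0   1   2/9 ]
  [ 0    0   0     1 ]
ρ2 ← ρ2 − 2/9·ρ3
  [ 1  6/5  -6  -6/5 ]
  [ 0    0   1     0 ]
  [ 0    0   0     1 ]
ρ1 ← ρ1 + 6/5·ρ3
  [ 1  6/5  -6  0 ]
  [ 0    0   1  0 ]
  [ 0    0   0  1 ]
ρ1 ← ρ1 + 6·ρ2
  [ 1  6/5  0  0 ]
  [ 0    0  1  0 ]
  [ 0    0  0  1 ]
The reduced form has 3 nonzero rows.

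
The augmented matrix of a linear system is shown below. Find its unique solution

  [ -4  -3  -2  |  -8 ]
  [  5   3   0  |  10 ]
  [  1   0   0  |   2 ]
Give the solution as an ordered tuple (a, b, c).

(2, 0, 0)

R1 -> -1/4·R1
  [ 1  3/4  1/2  |   2 ]
  [ 5    3    0  |  10 ]
  [ 1    0    0  |   2 ]
R2 -> R2 − 5·R1
  [ 1   3/4   1/2  |  2 ]
  [ 0  -3/4  -5/2  |  0 ]
  [ 1     0     0  |  2 ]
R3 -> R3 − R1
  [ 1   3/4   1/2  |  2 ]
  [ 0  -3/4  -5/2  |  0 ]
  [ 0  -3/4  -1/2  |  0 ]
R2 -> -4/3·R2
  [ 1   3/4   1/2  |  2 ]
  [ 0     1  10/3  |  0 ]
  [ 0  -3/4  -1/2  |  0 ]
R3 -> R3 + 3/4·R2
  [ 1  3/4   1/2  |  2 ]
  [ 0    1  10/3  |  0 ]
  [ 0    0     2  |  0 ]
R3 -> 1/2·R3
  [ 1  3/4   1/2  |  2 ]
  [ 0    1  10/3  |  0 ]
  [ 0    0     1  |  0 ]
R2 -> R2 − 10/3·R3
  [ 1  3/4  1/2  |  2 ]
  [ 0    1    0  |  0 ]
  [ 0    0    1  |  0 ]
R1 -> R1 − 1/2·R3
  [ 1  3/4  0  |  2 ]
  [ 0    1  0  |  0 ]
  [ 0    0  1  |  0 ]
R1 -> R1 − 3/4·R2
  [ 1  0  0  |  2 ]
  [ 0  1  0  |  0 ]
  [ 0  0  1  |  0 ]
Reading off the last column: a = 2, b = 0, c = 0.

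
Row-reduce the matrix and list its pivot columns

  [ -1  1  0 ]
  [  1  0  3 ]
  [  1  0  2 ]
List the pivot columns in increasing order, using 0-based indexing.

ρ1 → -1·ρ1
  [ 1  -1  0 ]
  [ 1   0  3 ]
  [ 1   0  2 ]
ρ2 → ρ2 − ρ1
  [ 1  -1  0 ]
  [ 0   1  3 ]
  [ 1   0  2 ]
ρ3 → ρ3 − ρ1
  [ 1  -1  0 ]
  [ 0   1  3 ]
  [ 0   1  2 ]
ρ3 → ρ3 − ρ2
  [ 1  -1   0 ]
  [ 0   1   3 ]
  [ 0   0  -1 ]
ρ3 → -1·ρ3
  [ 1  -1  0 ]
  [ 0   1  3 ]
  [ 0   0  1 ]
ρ2 → ρ2 − 3·ρ3
  [ 1  -1  0 ]
  [ 0   1  0 ]
  [ 0   0  1 ]
ρ1 → ρ1 + ρ2
  [ 1  0  0 ]
  [ 0  1  0 ]
  [ 0  0  1 ]
Pivot columns are the columns containing a leading 1.

0, 1, 2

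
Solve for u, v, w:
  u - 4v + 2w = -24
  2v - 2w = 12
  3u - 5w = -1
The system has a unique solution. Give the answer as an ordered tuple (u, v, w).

Form the augmented matrix and row-reduce:
  [ 1  -4   2  |  -24 ]
  [ 0   2  -2  |   12 ]
  [ 3   0  -5  |   -1 ]
ρ3 -> ρ3 − 3·ρ1
  [ 1  -4    2  |  -24 ]
  [ 0   2   -2  |   12 ]
  [ 0  12  -11  |   71 ]
ρ2 -> 1/2·ρ2
  [ 1  -4    2  |  -24 ]
  [ 0   1   -1  |    6 ]
  [ 0  12  -11  |   71 ]
ρ3 -> ρ3 − 12·ρ2
  [ 1  -4   2  |  -24 ]
  [ 0   1  -1  |    6 ]
  [ 0   0   1  |   -1 ]
ρ2 -> ρ2 + ρ3
  [ 1  -4  2  |  -24 ]
  [ 0   1  0  |    5 ]
  [ 0   0  1  |   -1 ]
ρ1 -> ρ1 − 2·ρ3
  [ 1  -4  0  |  -22 ]
  [ 0   1  0  |    5 ]
  [ 0   0  1  |   -1 ]
ρ1 -> ρ1 + 4·ρ2
  [ 1  0  0  |  -2 ]
  [ 0  1  0  |   5 ]
  [ 0  0  1  |  -1 ]
Reading off the last column: u = -2, v = 5, w = -1.

(-2, 5, -1)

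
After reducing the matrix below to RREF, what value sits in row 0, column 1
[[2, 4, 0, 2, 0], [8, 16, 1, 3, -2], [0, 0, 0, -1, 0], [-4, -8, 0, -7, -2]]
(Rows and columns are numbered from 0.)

2

r1 -> 1/2·r1
  [  1   2  0   1   0 ]
  [  8  16  1   3  -2 ]
  [  0   0  0  -1   0 ]
  [ -4  -8  0  -7  -2 ]
r2 -> r2 − 8·r1
  [  1   2  0   1   0 ]
  [  0   0  1  -5  -2 ]
  [  0   0  0  -1   0 ]
  [ -4  -8  0  -7  -2 ]
r4 -> r4 + 4·r1
  [ 1  2  0   1   0 ]
  [ 0  0  1  -5  -2 ]
  [ 0  0  0  -1   0 ]
  [ 0  0  0  -3  -2 ]
r3 -> -1·r3
  [ 1  2  0   1   0 ]
  [ 0  0  1  -5  -2 ]
  [ 0  0  0   1   0 ]
  [ 0  0  0  -3  -2 ]
r4 -> r4 + 3·r3
  [ 1  2  0   1   0 ]
  [ 0  0  1  -5  -2 ]
  [ 0  0  0   1   0 ]
  [ 0  0  0   0  -2 ]
r4 -> -1/2·r4
  [ 1  2  0   1   0 ]
  [ 0  0  1  -5  -2 ]
  [ 0  0  0   1   0 ]
  [ 0  0  0   0   1 ]
r2 -> r2 + 2·r4
  [ 1  2  0   1  0 ]
  [ 0  0  1  -5  0 ]
  [ 0  0  0   1  0 ]
  [ 0  0  0   0  1 ]
r2 -> r2 + 5·r3
  [ 1  2  0  1  0 ]
  [ 0  0  1  0  0 ]
  [ 0  0  0  1  0 ]
  [ 0  0  0  0  1 ]
r1 -> r1 − r3
  [ 1  2  0  0  0 ]
  [ 0  0  1  0  0 ]
  [ 0  0  0  1  0 ]
  [ 0  0  0  0  1 ]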